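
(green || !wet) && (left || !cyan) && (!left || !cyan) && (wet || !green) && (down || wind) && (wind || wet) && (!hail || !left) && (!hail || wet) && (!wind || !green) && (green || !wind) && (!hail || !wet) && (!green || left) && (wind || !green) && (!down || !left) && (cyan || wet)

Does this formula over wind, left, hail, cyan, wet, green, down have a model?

Unsatisfiable

Try green = true.
From the singleton clause (wet), wet = true.
From the singleton clause (!wind), wind = false.
Now (wind) is unsatisfied and unit — conflict.
Backtrack on green: now try green = false.
From the singleton clause (!wet), wet = false.
From the singleton clause (wind), wind = true.
Now (!wind) is unsatisfied and unit — conflict.
Neither green = true nor green = false works.
No assignment satisfies every clause.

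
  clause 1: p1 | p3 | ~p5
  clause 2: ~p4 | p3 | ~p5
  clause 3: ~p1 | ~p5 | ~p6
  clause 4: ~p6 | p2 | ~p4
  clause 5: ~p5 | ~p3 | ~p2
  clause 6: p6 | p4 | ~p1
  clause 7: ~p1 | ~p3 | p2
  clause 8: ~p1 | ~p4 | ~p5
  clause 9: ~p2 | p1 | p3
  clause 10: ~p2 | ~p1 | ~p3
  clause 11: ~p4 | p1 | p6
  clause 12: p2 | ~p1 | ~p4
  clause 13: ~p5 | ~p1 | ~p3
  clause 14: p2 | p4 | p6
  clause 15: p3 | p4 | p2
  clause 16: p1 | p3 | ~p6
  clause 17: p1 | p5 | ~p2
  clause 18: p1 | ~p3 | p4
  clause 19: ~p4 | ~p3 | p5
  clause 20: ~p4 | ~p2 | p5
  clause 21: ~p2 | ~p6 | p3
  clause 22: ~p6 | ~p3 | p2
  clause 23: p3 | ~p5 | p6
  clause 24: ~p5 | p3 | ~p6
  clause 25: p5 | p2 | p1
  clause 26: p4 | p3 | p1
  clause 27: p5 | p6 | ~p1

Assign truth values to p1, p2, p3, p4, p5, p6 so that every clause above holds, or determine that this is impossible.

Case p1 = 1:
Case p5 = 0:
Unit clause (p6) forces p6 = 1.
Case p2 = 1:
Unit clause (~p3) forces p3 = 0.
But (p3) is also a unit clause — contradiction.
Backtrack on p2: now try p2 = 0.
Unit clause (~p4) forces p4 = 0.
Unit clause (~p3) forces p3 = 0.
But (p3) is also a unit clause — contradiction.
Both values of p2 lead to a conflict.
Backtrack on p5: now try p5 = 1.
Unit clause (~p6) forces p6 = 0.
Unit clause (p4) forces p4 = 1.
But (~p4) is also a unit clause — contradiction.
Both values of p5 lead to a conflict.
Backtrack on p1: now try p1 = 0.
Case p3 = 1:
Unit clause (p4) forces p4 = 1.
Unit clause (p6) forces p6 = 1.
Unit clause (p2) forces p2 = 1.
Unit clause (~p5) forces p5 = 0.
But (p5) is also a unit clause — contradiction.
Backtrack on p3: now try p3 = 0.
Unit clause (~p5) forces p5 = 0.
Unit clause (~p2) forces p2 = 0.
But (p2) is also a unit clause — contradiction.
Both values of p3 lead to a conflict.
Both values of p1 lead to a conflict.

UNSATISFIABLE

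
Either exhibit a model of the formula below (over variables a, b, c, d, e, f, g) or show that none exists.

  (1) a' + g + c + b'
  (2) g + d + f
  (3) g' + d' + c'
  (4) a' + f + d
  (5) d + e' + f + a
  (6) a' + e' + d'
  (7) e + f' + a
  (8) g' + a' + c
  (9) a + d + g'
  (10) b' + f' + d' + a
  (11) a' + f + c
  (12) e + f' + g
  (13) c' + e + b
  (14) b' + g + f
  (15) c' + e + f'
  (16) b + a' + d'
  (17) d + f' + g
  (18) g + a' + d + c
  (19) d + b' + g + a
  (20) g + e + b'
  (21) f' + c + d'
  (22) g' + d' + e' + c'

a: 0; b: 1; c: 0; d: 1; e: 1; f: 0; g: 1

Branch on g: set g = 1.
Branch on d: set d = 1.
From the singleton clause (c'), c = 0.
From the singleton clause (a'), a = 0.
From the singleton clause (f'), f = 0.
Every clause is now satisfied; b, e are unconstrained.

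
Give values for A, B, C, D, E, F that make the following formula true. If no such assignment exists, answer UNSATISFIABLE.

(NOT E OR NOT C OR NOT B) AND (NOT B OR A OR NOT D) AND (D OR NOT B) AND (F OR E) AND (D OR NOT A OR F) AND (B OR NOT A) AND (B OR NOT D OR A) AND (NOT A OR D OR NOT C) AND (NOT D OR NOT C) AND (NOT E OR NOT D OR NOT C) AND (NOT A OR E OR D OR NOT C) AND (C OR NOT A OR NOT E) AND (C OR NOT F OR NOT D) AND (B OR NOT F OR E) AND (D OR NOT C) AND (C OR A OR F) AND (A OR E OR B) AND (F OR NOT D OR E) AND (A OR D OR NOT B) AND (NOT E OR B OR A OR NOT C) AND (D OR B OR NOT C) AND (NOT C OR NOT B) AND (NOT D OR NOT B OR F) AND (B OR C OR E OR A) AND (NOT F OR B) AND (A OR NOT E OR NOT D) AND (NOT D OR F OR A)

Try D = true.
From the singleton clause (NOT C), C = false.
From the singleton clause (NOT F), F = false.
From the singleton clause (E), E = true.
From the singleton clause (NOT A), A = false.
But (A) is also a unit clause — contradiction.
That branch fails; take D = false instead.
From the singleton clause (NOT B), B = false.
From the singleton clause (NOT A), A = false.
From the singleton clause (NOT C), C = false.
From the singleton clause (F), F = true.
But (NOT F) is also a unit clause — contradiction.
Either choice for D ends in contradiction.

UNSATISFIABLE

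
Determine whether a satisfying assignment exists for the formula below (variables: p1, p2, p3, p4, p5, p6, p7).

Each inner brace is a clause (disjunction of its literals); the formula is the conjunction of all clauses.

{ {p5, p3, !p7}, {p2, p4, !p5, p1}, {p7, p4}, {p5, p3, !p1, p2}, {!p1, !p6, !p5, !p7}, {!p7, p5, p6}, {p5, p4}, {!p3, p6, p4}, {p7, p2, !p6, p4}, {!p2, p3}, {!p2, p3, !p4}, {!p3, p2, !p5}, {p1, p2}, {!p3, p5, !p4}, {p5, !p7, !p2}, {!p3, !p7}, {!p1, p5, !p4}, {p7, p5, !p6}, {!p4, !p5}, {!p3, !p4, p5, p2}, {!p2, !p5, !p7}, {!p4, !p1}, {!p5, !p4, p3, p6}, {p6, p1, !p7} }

Satisfiable

Suppose p7 = true.
The clause (!p3) is unit, so p3 = false.
The clause (p5) is unit, so p5 = true.
The clause (!p2) is unit, so p2 = false.
The clause (p1) is unit, so p1 = true.
The clause (!p6) is unit, so p6 = false.
The clause (!p4) is unit, so p4 = false.
Every clause now holds.
A satisfying assignment: p1 ↦ true, p2 ↦ false, p3 ↦ false, p4 ↦ false, p5 ↦ true, p6 ↦ false, p7 ↦ true.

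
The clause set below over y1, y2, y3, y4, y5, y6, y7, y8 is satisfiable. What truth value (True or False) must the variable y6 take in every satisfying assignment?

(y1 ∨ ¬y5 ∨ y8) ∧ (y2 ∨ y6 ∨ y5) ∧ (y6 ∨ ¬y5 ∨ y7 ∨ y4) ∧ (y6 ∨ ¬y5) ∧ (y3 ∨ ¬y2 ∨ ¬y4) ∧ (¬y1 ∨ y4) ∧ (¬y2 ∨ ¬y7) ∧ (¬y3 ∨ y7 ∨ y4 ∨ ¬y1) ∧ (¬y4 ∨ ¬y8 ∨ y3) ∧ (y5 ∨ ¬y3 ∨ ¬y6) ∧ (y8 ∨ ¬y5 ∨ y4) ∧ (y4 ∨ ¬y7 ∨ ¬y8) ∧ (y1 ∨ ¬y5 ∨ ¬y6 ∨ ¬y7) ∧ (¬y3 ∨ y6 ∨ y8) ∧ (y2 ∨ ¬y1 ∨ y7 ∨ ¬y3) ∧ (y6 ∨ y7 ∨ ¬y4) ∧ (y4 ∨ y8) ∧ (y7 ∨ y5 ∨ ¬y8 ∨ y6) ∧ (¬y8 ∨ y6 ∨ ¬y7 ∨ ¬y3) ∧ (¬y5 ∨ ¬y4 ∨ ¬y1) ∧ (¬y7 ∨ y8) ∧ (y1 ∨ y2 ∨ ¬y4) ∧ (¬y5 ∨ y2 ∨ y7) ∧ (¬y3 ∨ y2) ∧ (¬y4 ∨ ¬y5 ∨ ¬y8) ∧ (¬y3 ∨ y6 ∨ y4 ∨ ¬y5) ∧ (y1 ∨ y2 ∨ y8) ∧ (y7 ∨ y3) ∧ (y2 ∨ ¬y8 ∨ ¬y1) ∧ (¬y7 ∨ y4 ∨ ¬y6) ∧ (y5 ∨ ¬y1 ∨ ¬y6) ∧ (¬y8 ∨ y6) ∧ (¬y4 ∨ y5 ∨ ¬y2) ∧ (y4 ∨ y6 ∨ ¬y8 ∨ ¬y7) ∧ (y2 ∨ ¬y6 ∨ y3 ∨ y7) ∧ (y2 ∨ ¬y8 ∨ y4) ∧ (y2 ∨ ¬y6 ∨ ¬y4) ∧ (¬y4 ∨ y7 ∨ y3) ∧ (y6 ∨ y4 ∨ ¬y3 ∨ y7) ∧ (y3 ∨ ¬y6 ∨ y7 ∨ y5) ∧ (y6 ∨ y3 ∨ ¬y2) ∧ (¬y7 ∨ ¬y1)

Suppose y6 = False.
The clause (¬y5) is unit, so y5 = False.
The clause (y2) is unit, so y2 = True.
The clause (¬y7) is unit, so y7 = False.
The clause (¬y4) is unit, so y4 = False.
The clause (¬y1) is unit, so y1 = False.
The clause (y8) is unit, so y8 = True.
Now (¬y8) is unsatisfied and unit — conflict.
So every satisfying assignment has y6 = True.

True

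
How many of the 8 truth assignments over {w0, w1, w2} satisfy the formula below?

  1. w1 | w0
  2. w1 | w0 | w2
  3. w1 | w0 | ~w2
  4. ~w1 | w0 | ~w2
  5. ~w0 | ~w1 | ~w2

4

There are 2^3 = 8 truth assignments over (w0, w1, w2).
Check each against the 5 clauses (columns in the order w0, w1, w2):
  F F F  ✗ fails (w1 | w0)
  F F T  ✗ fails (w1 | w0)
  F T F  ✓ satisfies all
  F T T  ✗ fails (~w1 | w0 | ~w2)
  T F F  ✓ satisfies all
  T F T  ✓ satisfies all
  T T F  ✓ satisfies all
  T T T  ✗ fails (~w0 | ~w1 | ~w2)
4 of the 8 rows are models.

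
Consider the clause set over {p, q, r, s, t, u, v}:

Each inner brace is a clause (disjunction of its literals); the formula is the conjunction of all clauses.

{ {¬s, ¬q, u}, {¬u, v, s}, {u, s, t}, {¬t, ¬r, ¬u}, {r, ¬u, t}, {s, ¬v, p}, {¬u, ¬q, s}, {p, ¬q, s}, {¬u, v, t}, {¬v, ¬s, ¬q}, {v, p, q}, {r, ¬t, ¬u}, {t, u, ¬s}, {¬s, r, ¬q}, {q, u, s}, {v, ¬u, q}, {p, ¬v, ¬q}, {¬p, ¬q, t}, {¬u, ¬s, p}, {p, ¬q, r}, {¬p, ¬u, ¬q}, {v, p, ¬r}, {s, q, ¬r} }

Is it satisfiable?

Yes, satisfiable

Branch on s: set s = True.
Branch on q: set q = False.
Branch on v: set v = True.
Branch on t: set t = True.
Branch on r: set r = True.
The clause (¬u) is unit, so u = False.
All clauses hold; p can take either value.
A satisfying assignment: p: False; q: False; r: True; s: True; t: True; u: False; v: True.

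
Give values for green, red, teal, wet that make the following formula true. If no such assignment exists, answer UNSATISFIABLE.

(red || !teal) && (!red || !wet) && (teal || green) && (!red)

green=true, red=false, teal=false, wet=true

From the singleton clause (!red), red = false.
From the singleton clause (!teal), teal = false.
From the singleton clause (green), green = true.
All clauses hold; wet can take either value.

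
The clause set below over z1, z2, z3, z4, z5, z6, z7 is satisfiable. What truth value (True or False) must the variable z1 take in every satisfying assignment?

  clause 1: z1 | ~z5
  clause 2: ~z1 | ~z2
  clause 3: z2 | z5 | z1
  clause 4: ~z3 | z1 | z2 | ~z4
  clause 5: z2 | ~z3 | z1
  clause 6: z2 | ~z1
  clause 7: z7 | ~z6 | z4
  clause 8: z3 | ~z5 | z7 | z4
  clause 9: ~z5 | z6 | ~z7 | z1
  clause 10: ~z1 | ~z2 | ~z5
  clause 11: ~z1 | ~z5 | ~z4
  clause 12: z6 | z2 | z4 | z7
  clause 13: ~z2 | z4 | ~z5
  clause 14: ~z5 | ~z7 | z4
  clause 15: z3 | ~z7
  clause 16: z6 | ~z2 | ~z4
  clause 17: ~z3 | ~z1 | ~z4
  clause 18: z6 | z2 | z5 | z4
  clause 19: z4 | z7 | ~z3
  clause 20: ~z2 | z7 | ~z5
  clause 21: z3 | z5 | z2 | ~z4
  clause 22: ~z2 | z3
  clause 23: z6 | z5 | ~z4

False

Suppose z1 = 1.
Unit clause (~z2) forces z2 = 0.
But (z2) is also a unit clause — contradiction.
So every satisfying assignment has z1 = False.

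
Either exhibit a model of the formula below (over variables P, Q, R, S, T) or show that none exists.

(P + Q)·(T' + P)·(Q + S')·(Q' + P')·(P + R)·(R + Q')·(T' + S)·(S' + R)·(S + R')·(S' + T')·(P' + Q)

Suppose P = 0.
(Q) alone gives Q = 1.
(T') alone gives T = 0.
(R) alone gives R = 1.
(S) alone gives S = 1.
This assignment satisfies each clause.

P: 0,  Q: 1,  R: 1,  S: 1,  T: 0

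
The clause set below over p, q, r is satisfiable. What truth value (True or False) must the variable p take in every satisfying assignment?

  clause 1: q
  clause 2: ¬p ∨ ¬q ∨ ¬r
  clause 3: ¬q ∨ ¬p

Suppose p = True.
The clause (q) is unit, so q = True.
But (¬q) is also a unit clause — contradiction.
So every satisfying assignment has p = False.

False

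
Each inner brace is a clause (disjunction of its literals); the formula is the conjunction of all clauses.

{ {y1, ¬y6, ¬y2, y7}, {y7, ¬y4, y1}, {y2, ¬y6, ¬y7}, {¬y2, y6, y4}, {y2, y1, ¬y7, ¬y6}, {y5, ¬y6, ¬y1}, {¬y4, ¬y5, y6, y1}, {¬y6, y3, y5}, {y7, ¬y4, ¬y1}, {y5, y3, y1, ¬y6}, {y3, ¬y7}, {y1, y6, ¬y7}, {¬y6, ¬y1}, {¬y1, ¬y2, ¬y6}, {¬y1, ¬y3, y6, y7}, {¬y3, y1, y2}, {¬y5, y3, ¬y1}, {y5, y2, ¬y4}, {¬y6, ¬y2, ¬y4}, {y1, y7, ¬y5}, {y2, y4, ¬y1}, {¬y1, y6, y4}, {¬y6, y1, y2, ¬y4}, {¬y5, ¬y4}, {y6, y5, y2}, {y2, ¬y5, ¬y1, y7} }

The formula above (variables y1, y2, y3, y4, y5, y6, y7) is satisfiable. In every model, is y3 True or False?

True

Suppose y3 = False.
From the singleton clause (¬y7), y7 = False.
Try y4 = False.
Try y2 = False.
From the singleton clause (¬y1), y1 = False.
From the singleton clause (¬y5), y5 = False.
From the singleton clause (¬y6), y6 = False.
But (y6) is also a unit clause — contradiction.
So y2 must be the other value — set y2 = True.
From the singleton clause (y6), y6 = True.
From the singleton clause (y1), y1 = True.
But (¬y1) is also a unit clause — contradiction.
Both values of y2 lead to a conflict.
So y4 must be the other value — set y4 = True.
From the singleton clause (y1), y1 = True.
But (¬y1) is also a unit clause — contradiction.
Both values of y4 lead to a conflict.
So every satisfying assignment has y3 = True.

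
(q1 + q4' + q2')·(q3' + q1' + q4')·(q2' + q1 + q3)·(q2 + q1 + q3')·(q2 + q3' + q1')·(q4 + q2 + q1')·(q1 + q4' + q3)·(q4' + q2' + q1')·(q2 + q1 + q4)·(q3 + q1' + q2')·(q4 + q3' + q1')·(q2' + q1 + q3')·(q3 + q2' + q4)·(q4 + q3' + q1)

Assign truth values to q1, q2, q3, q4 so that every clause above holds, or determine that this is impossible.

Case q1 = 1:
Case q3 = 0:
From the singleton clause (q2'), q2 = 0.
From the singleton clause (q4), q4 = 1.
This assignment satisfies each clause.

q1=1, q2=0, q3=0, q4=1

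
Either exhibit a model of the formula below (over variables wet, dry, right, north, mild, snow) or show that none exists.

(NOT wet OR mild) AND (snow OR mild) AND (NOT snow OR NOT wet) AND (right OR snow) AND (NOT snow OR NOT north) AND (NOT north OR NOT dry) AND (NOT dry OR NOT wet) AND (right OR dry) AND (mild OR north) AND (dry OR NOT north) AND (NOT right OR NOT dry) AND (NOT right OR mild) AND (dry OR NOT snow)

wet: false,  dry: true,  right: false,  north: false,  mild: true,  snow: true

Try wet = false.
Try snow = true.
Unit clause (NOT north) forces north = false.
Unit clause (mild) forces mild = true.
Unit clause (dry) forces dry = true.
Unit clause (NOT right) forces right = false.
Every clause now holds.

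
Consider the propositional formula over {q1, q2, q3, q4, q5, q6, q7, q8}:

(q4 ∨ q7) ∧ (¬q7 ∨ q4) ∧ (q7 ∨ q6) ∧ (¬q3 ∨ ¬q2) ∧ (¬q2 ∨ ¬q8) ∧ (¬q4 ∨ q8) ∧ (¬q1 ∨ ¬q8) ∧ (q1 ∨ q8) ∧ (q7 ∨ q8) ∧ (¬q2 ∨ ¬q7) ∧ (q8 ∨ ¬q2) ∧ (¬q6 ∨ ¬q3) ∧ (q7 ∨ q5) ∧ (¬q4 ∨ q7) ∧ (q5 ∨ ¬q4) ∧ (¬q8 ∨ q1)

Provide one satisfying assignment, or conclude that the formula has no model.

UNSATISFIABLE

Try q4 = True.
Unit clause (q8) forces q8 = True.
Unit clause (¬q2) forces q2 = False.
Unit clause (¬q1) forces q1 = False.
That conflicts with the unit clause (q1).
Backtrack on q4: now try q4 = False.
Unit clause (q7) forces q7 = True.
That conflicts with the unit clause (¬q7).
Both values of q4 lead to a conflict.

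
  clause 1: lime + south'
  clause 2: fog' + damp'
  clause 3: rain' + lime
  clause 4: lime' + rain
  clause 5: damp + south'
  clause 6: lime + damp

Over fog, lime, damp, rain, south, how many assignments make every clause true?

5

There are 2^5 = 32 truth assignments over (fog, lime, damp, rain, south).
Split on lime. With lime = 1, the clauses containing lime are satisfied and lime' drops from the rest; 4 of the 2^4 = 16 assignments to the other variables satisfy what remains.
With lime = 0, by the same count on the reduced clause set, 1 assignment works.
Total: 4 + 1 = 5.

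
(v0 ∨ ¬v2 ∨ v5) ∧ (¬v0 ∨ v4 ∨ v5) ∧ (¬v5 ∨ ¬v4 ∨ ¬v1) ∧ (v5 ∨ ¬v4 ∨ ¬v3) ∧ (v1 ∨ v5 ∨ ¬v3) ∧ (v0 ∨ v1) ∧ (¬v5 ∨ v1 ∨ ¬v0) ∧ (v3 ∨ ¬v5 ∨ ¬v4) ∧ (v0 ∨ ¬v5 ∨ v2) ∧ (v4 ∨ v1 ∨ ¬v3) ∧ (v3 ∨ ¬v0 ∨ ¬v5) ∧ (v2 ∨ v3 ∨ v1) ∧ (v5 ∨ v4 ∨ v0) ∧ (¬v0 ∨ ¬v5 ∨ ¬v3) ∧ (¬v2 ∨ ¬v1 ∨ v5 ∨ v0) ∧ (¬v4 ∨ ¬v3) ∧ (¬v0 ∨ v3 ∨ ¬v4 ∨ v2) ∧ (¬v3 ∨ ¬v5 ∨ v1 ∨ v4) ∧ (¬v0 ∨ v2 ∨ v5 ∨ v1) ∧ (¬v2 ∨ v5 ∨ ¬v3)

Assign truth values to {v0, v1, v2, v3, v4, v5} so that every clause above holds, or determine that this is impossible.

v0 ↦ False; v1 ↦ True; v2 ↦ True; v3 ↦ True; v4 ↦ False; v5 ↦ True

Branch on v0: set v0 = False.
(v1) alone gives v1 = True.
Branch on v2: set v2 = True.
(v5) alone gives v5 = True.
(¬v4) alone gives v4 = False.
All clauses hold; v3 can take either value.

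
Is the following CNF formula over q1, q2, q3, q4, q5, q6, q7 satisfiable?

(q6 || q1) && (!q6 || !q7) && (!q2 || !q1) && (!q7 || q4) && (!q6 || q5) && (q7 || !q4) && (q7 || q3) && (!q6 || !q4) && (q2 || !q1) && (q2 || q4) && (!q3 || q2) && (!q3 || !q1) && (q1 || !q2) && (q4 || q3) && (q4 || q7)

Branch on q6: set q6 = true.
The clause (!q7) is unit, so q7 = false.
The clause (q5) is unit, so q5 = true.
The clause (!q4) is unit, so q4 = false.
Now (q4) is unsatisfied and unit — conflict.
That branch fails; take q6 = false instead.
The clause (q1) is unit, so q1 = true.
The clause (!q2) is unit, so q2 = false.
Now (q2) is unsatisfied and unit — conflict.
Neither q6 = true nor q6 = false works.
No assignment satisfies every clause.

Unsatisfiable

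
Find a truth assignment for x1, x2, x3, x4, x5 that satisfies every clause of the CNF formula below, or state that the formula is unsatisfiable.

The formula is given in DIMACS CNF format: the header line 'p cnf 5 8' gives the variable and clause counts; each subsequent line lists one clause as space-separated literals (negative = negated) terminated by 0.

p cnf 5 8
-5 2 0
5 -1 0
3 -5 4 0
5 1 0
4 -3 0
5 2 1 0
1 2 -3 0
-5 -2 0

Branch on x5: set x5 = False.
From the singleton clause (¬x1), x1 = False.
That conflicts with the unit clause (x1).
Backtrack on x5: now try x5 = True.
From the singleton clause (x2), x2 = True.
That conflicts with the unit clause (¬x2).
Either choice for x5 ends in contradiction.

UNSATISFIABLE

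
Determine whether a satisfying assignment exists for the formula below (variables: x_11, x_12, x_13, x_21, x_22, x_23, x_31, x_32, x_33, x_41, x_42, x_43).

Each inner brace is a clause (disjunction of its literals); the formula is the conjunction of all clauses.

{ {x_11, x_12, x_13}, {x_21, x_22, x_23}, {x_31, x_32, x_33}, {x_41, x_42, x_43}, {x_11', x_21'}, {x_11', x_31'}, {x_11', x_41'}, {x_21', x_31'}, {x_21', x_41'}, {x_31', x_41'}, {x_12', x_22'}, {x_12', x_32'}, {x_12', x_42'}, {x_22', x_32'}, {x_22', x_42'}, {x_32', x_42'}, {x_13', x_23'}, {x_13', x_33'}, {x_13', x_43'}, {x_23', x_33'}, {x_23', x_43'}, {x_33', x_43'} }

Case x_11 = 0:
Case x_12 = 1:
The clause (x_22') is unit, so x_22 = 0.
The clause (x_32') is unit, so x_32 = 0.
The clause (x_42') is unit, so x_42 = 0.
Case x_21 = 1:
The clause (x_31') is unit, so x_31 = 0.
The clause (x_33) is unit, so x_33 = 1.
The clause (x_41') is unit, so x_41 = 0.
The clause (x_43) is unit, so x_43 = 1.
But (x_43') is also a unit clause — contradiction.
Backtrack on x_21: now try x_21 = 0.
The clause (x_23) is unit, so x_23 = 1.
The clause (x_13') is unit, so x_13 = 0.
The clause (x_33') is unit, so x_33 = 0.
The clause (x_31) is unit, so x_31 = 1.
The clause (x_41') is unit, so x_41 = 0.
The clause (x_43) is unit, so x_43 = 1.
But (x_43') is also a unit clause — contradiction.
Either choice for x_21 ends in contradiction.
Backtrack on x_12: now try x_12 = 0.
The clause (x_13) is unit, so x_13 = 1.
The clause (x_23') is unit, so x_23 = 0.
The clause (x_33') is unit, so x_33 = 0.
The clause (x_43') is unit, so x_43 = 0.
Case x_21 = 1:
The clause (x_31') is unit, so x_31 = 0.
The clause (x_32) is unit, so x_32 = 1.
The clause (x_41') is unit, so x_41 = 0.
The clause (x_42) is unit, so x_42 = 1.
But (x_42') is also a unit clause — contradiction.
Backtrack on x_21: now try x_21 = 0.
The clause (x_22) is unit, so x_22 = 1.
The clause (x_32') is unit, so x_32 = 0.
The clause (x_31) is unit, so x_31 = 1.
The clause (x_41') is unit, so x_41 = 0.
The clause (x_42) is unit, so x_42 = 1.
But (x_42') is also a unit clause — contradiction.
Either choice for x_21 ends in contradiction.
Either choice for x_12 ends in contradiction.
Backtrack on x_11: now try x_11 = 1.
The clause (x_21') is unit, so x_21 = 0.
The clause (x_31') is unit, so x_31 = 0.
The clause (x_41') is unit, so x_41 = 0.
Case x_22 = 1:
The clause (x_12') is unit, so x_12 = 0.
The clause (x_32') is unit, so x_32 = 0.
The clause (x_33) is unit, so x_33 = 1.
The clause (x_42') is unit, so x_42 = 0.
The clause (x_43) is unit, so x_43 = 1.
But (x_43') is also a unit clause — contradiction.
Backtrack on x_22: now try x_22 = 0.
The clause (x_23) is unit, so x_23 = 1.
The clause (x_13') is unit, so x_13 = 0.
The clause (x_33') is unit, so x_33 = 0.
The clause (x_32) is unit, so x_32 = 1.
The clause (x_12') is unit, so x_12 = 0.
The clause (x_42') is unit, so x_42 = 0.
The clause (x_43) is unit, so x_43 = 1.
But (x_43') is also a unit clause — contradiction.
Either choice for x_22 ends in contradiction.
Either choice for x_11 ends in contradiction.
No assignment satisfies every clause.

Unsatisfiable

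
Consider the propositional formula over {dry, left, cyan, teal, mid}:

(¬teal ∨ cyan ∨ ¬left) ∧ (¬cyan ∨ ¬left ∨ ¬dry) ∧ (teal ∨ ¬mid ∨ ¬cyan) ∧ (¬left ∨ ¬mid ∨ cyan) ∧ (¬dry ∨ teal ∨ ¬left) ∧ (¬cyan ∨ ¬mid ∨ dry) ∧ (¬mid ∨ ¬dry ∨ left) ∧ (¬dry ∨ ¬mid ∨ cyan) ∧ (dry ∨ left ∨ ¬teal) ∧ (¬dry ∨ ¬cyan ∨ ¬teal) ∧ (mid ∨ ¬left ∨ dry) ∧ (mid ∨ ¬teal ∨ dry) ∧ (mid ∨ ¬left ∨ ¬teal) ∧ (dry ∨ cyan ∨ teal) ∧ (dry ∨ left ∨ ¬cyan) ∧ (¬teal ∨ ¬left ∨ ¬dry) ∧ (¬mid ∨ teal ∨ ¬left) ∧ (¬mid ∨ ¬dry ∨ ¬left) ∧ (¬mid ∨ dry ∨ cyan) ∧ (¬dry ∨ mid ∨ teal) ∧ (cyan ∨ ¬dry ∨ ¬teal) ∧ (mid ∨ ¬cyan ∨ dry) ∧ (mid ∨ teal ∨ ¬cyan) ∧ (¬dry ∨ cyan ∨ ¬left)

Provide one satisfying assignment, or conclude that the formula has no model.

UNSATISFIABLE

Suppose teal = False.
Suppose mid = False.
From the singleton clause (¬dry), dry = False.
From the singleton clause (¬left), left = False.
From the singleton clause (cyan), cyan = True.
Now (¬cyan) is unsatisfied and unit — conflict.
So mid must be the other value — set mid = True.
From the singleton clause (¬cyan), cyan = False.
From the singleton clause (¬left), left = False.
From the singleton clause (¬dry), dry = False.
Now (dry) is unsatisfied and unit — conflict.
Both values of mid lead to a conflict.
So teal must be the other value — set teal = True.
Suppose cyan = True.
From the singleton clause (¬dry), dry = False.
From the singleton clause (¬mid), mid = False.
Now (mid) is unsatisfied and unit — conflict.
So cyan must be the other value — set cyan = False.
From the singleton clause (¬left), left = False.
From the singleton clause (dry), dry = True.
Now (¬dry) is unsatisfied and unit — conflict.
Both values of cyan lead to a conflict.
Both values of teal lead to a conflict.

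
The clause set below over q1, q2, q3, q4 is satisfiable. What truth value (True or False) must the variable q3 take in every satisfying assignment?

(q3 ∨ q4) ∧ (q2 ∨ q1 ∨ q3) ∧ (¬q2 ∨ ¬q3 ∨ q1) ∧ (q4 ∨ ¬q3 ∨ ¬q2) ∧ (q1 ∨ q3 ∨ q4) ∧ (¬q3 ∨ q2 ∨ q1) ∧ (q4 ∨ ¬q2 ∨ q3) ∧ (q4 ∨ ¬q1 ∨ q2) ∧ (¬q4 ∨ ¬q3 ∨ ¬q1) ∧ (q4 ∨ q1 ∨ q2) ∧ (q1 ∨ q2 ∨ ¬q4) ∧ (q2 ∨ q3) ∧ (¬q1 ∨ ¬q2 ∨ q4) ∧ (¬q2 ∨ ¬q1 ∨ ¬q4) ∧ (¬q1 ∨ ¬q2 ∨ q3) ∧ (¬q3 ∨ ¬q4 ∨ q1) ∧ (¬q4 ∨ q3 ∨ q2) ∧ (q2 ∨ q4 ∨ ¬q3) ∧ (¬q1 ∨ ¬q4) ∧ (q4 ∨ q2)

Suppose q3 = True.
Branch on q2: set q2 = False.
The clause (q1) is unit, so q1 = True.
The clause (q4) is unit, so q4 = True.
That conflicts with the unit clause (¬q4).
So q2 must be the other value — set q2 = True.
The clause (q1) is unit, so q1 = True.
The clause (q4) is unit, so q4 = True.
That conflicts with the unit clause (¬q4).
Neither q2 = True nor q2 = False works.
So every satisfying assignment has q3 = False.

False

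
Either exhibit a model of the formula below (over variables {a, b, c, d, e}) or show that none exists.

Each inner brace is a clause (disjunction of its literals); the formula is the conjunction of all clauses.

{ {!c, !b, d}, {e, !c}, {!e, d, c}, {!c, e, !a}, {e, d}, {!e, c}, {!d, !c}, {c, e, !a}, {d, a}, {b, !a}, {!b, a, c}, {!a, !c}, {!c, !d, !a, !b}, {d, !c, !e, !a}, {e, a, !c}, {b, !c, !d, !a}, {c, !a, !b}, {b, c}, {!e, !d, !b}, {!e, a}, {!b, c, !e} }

Case e = true:
Unit clause (c) forces c = true.
Unit clause (!d) forces d = false.
Unit clause (!b) forces b = false.
Unit clause (a) forces a = true.
But (!a) is also a unit clause — contradiction.
So e must be the other value — set e = false.
Unit clause (!c) forces c = false.
Unit clause (d) forces d = true.
Unit clause (!a) forces a = false.
Unit clause (!b) forces b = false.
But (b) is also a unit clause — contradiction.
Either choice for e ends in contradiction.

UNSATISFIABLE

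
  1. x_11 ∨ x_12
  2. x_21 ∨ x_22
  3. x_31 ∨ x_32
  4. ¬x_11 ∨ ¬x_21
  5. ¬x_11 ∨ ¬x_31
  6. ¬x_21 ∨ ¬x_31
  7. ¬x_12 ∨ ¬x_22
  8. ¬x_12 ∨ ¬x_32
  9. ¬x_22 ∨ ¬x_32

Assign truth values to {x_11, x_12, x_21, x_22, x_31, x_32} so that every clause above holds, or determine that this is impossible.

Suppose x_11 = True.
The clause (¬x_21) is unit, so x_21 = False.
The clause (x_22) is unit, so x_22 = True.
The clause (¬x_31) is unit, so x_31 = False.
The clause (x_32) is unit, so x_32 = True.
Now (¬x_32) is unsatisfied and unit — conflict.
Backtrack on x_11: now try x_11 = False.
The clause (x_12) is unit, so x_12 = True.
The clause (¬x_22) is unit, so x_22 = False.
The clause (x_21) is unit, so x_21 = True.
The clause (¬x_31) is unit, so x_31 = False.
The clause (x_32) is unit, so x_32 = True.
Now (¬x_32) is unsatisfied and unit — conflict.
Either choice for x_11 ends in contradiction.

UNSATISFIABLE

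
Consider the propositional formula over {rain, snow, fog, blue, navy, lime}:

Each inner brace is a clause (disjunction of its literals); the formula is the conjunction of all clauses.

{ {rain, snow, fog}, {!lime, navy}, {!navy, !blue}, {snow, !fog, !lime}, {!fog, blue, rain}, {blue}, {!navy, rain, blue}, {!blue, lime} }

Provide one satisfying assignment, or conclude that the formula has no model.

The clause (blue) is unit, so blue = true.
The clause (!navy) is unit, so navy = false.
The clause (!lime) is unit, so lime = false.
Now (lime) is unsatisfied and unit — conflict.

UNSATISFIABLE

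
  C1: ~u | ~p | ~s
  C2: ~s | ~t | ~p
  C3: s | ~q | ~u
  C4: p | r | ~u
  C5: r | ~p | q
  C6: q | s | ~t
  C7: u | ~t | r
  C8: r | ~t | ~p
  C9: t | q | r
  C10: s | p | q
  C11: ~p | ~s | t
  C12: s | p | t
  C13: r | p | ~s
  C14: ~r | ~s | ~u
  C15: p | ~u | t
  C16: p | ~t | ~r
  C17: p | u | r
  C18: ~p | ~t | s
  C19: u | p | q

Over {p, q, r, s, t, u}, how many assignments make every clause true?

5

There are 2^6 = 64 truth assignments over (p, q, r, s, t, u).
Split on r. With r = 1, the clauses containing r are satisfied and ~r drops from the rest; 4 of the 2^5 = 32 assignments to the other variables satisfy what remains.
With r = 0, by the same count on the reduced clause set, 1 assignment works.
Total: 4 + 1 = 5.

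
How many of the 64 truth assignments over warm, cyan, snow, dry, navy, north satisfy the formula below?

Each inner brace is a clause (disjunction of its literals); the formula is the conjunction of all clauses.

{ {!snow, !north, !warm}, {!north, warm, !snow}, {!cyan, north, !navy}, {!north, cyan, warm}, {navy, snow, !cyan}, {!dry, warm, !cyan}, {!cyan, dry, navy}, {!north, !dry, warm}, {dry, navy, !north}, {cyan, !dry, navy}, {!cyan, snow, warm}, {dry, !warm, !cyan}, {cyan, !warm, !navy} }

10

There are 2^6 = 64 truth assignments over (warm, cyan, snow, dry, navy, north).
Split on snow. With snow = true, the clauses containing snow are satisfied and !snow drops from the rest; 5 of the 2^5 = 32 assignments to the other variables satisfy what remains.
With snow = false, by the same count on the reduced clause set, 5 assignments work.
(One model: warm=F, cyan=F, snow=F, dry=F, navy=F, north=F.)
Total: 5 + 5 = 10.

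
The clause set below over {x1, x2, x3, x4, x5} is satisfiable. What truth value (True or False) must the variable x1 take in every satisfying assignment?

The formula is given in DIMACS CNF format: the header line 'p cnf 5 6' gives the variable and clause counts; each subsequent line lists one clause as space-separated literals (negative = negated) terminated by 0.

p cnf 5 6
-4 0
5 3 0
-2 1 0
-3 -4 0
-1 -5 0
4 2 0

Suppose x1 = False.
Unit clause (¬x4) forces x4 = False.
Unit clause (¬x2) forces x2 = False.
Now (x2) is unsatisfied and unit — conflict.
So every satisfying assignment has x1 = True.

True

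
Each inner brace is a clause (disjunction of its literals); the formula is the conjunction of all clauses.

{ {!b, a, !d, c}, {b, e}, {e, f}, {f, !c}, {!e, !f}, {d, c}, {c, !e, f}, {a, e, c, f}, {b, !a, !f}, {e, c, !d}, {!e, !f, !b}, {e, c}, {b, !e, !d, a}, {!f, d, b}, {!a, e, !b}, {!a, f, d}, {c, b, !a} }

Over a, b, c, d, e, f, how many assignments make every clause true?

2

There are 2^6 = 64 truth assignments over (a, b, c, d, e, f).
Split on b. With b = true, the clauses containing b are satisfied and !b drops from the rest; 2 of the 2^5 = 32 assignments to the other variables satisfy what remains.
With b = false, by the same count on the reduced clause set, 0 assignments work.
Total: 2 + 0 = 2.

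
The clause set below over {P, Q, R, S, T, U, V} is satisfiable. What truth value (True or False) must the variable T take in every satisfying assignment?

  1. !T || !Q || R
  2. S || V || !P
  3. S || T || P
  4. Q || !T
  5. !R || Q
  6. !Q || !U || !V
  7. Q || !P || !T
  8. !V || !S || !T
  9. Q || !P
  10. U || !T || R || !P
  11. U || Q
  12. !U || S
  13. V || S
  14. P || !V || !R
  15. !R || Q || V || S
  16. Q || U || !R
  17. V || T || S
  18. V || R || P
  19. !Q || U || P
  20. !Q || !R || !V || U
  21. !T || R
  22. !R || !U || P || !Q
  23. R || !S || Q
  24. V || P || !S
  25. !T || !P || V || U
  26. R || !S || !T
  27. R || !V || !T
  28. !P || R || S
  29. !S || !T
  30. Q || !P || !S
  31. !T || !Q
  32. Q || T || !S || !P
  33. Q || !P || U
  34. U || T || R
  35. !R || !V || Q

False

Suppose T = true.
The clause (Q) is unit, so Q = true.
But (!Q) is also a unit clause — contradiction.
So every satisfying assignment has T = False.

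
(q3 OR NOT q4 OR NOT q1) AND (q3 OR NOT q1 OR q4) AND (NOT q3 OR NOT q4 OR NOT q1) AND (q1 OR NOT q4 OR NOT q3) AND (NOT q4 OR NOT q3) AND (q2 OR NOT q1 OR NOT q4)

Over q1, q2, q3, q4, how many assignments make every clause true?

There are 2^4 = 16 truth assignments over (q1, q2, q3, q4).
Check each against the 6 clauses (columns in the order q1, q2, q3, q4):
  F F F F  ✓ satisfies all
  F F F T  ✓ satisfies all
  F F T F  ✓ satisfies all
  F F T T  ✗ fails (q1 OR NOT q4 OR NOT q3)
  F T F F  ✓ satisfies all
  F T F T  ✓ satisfies all
  F T T F  ✓ satisfies all
  F T T T  ✗ fails (q1 OR NOT q4 OR NOT q3)
  T F F F  ✗ fails (q3 OR NOT q1 OR q4)
  T F F T  ✗ fails (q3 OR NOT q4 OR NOT q1)
  T F T F  ✓ satisfies all
  T F T T  ✗ fails (NOT q3 OR NOT q4 OR NOT q1)
  T T F F  ✗ fails (q3 OR NOT q1 OR q4)
  T T F T  ✗ fails (q3 OR NOT q4 OR NOT q1)
  T T T F  ✓ satisfies all
  T T T T  ✗ fails (NOT q3 OR NOT q4 OR NOT q1)
8 of the 16 rows are models.

8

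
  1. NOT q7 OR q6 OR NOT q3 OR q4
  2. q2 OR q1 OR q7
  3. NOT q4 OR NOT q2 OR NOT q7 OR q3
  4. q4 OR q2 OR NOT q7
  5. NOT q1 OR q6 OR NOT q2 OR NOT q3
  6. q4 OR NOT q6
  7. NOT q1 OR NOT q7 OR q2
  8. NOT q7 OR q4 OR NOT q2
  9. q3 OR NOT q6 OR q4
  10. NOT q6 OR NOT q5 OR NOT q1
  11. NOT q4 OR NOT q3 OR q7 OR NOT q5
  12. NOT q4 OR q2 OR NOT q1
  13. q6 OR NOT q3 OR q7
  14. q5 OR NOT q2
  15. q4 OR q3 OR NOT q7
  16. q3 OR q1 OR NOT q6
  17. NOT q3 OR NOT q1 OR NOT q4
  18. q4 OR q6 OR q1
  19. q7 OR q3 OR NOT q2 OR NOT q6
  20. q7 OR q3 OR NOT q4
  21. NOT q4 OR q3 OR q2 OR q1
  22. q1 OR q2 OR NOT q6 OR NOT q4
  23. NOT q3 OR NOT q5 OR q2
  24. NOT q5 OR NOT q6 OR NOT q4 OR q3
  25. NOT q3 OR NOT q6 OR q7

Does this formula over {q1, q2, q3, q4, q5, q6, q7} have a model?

Yes, satisfiable

Branch on q4: set q4 = false.
(NOT q6) alone gives q6 = false.
(q1) alone gives q1 = true.
Branch on q7: set q7 = false.
(NOT q3) alone gives q3 = false.
Branch on q5: set q5 = true.
All clauses hold; q2 can take either value.
A satisfying assignment: q1 ↦ true, q2 ↦ true, q3 ↦ false, q4 ↦ false, q5 ↦ true, q6 ↦ false, q7 ↦ false.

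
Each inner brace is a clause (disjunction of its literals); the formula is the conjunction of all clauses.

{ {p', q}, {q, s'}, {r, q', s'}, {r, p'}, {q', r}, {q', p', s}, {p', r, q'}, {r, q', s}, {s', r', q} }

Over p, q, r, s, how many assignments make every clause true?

5

There are 2^4 = 16 truth assignments over (p, q, r, s).
Split on r. With r = 1, the clauses containing r are satisfied and r' drops from the rest; 4 of the 2^3 = 8 assignments to the other variables satisfy what remains.
With r = 0, by the same count on the reduced clause set, 1 assignment works.
Total: 4 + 1 = 5.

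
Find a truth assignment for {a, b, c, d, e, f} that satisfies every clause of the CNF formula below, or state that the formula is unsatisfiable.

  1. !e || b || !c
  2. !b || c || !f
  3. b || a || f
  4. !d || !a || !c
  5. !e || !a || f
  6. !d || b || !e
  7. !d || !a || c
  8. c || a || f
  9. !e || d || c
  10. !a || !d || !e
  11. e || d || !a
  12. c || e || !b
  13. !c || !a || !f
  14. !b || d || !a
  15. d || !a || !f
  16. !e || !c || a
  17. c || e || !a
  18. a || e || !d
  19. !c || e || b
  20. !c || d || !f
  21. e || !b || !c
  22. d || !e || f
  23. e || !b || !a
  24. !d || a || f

a: false,  b: false,  c: false,  d: false,  e: false,  f: true

Case e = false:
Case d = false:
From the singleton clause (!a), a = false.
Case b = false:
From the singleton clause (f), f = true.
From the singleton clause (!c), c = false.
Every clause now holds.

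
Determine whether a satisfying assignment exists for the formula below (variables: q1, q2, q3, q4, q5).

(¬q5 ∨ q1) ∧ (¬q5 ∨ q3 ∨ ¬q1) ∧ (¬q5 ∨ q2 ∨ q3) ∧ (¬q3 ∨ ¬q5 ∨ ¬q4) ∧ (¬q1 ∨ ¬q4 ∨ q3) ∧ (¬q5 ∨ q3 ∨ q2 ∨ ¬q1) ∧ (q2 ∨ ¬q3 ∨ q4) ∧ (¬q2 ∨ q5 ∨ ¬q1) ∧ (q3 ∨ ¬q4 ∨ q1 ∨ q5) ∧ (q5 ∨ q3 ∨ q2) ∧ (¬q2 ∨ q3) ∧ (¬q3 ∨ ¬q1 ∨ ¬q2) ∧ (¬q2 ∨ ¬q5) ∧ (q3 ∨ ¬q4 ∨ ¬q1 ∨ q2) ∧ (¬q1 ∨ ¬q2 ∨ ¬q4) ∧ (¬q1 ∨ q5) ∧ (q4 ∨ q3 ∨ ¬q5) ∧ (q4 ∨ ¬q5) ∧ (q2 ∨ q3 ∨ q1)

Yes

Try q5 = False.
The clause (¬q1) is unit, so q1 = False.
Try q3 = True.
Try q2 = True.
No clause remains; q4 is free.
A satisfying assignment: q1=False; q2=True; q3=True; q4=True; q5=False.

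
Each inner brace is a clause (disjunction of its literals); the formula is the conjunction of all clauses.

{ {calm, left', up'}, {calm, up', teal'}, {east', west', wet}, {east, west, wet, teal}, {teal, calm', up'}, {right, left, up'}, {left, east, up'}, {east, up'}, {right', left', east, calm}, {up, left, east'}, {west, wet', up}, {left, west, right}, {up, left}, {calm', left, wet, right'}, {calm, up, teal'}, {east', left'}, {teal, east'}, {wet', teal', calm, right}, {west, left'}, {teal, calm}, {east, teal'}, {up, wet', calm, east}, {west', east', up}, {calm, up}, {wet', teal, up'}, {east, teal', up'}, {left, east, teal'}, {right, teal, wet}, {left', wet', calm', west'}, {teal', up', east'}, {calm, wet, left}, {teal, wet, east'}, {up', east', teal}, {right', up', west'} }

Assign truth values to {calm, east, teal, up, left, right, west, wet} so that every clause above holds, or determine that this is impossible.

Branch on east: set east = 0.
From the singleton clause (up'), up = 0.
From the singleton clause (left), left = 1.
From the singleton clause (west), west = 1.
From the singleton clause (teal'), teal = 0.
From the singleton clause (calm), calm = 1.
From the singleton clause (wet'), wet = 0.
From the singleton clause (right), right = 1.
This assignment satisfies each clause.

calm ↦ 1; east ↦ 0; teal ↦ 0; up ↦ 0; left ↦ 1; right ↦ 1; west ↦ 1; wet ↦ 0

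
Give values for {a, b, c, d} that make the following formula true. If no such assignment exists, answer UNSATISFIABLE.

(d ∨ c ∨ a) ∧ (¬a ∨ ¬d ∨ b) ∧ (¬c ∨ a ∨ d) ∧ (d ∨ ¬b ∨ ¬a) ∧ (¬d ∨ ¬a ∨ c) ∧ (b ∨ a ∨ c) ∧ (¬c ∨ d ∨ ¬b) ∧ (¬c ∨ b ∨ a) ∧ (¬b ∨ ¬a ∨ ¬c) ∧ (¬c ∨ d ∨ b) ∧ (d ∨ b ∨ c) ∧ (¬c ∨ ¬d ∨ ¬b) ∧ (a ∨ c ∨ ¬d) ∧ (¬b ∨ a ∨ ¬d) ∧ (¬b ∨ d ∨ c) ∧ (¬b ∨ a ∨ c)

Branch on d: set d = True.
Branch on a: set a = False.
(c) alone gives c = True.
(b) alone gives b = True.
Now (¬b) is unsatisfied and unit — conflict.
That branch fails; take a = True instead.
(b) alone gives b = True.
(c) alone gives c = True.
Now (¬c) is unsatisfied and unit — conflict.
Both values of a lead to a conflict.
That branch fails; take d = False instead.
Branch on c: set c = True.
(a) alone gives a = True.
(¬b) alone gives b = False.
Now (b) is unsatisfied and unit — conflict.
That branch fails; take c = False instead.
(a) alone gives a = True.
(¬b) alone gives b = False.
Now (b) is unsatisfied and unit — conflict.
Both values of c lead to a conflict.
Both values of d lead to a conflict.

UNSATISFIABLE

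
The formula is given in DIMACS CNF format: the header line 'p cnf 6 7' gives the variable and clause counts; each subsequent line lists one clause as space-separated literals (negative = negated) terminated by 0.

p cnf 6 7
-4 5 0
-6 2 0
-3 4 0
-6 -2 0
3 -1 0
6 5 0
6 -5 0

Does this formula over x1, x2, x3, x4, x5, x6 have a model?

Suppose x4 = False.
Unit clause (¬x3) forces x3 = False.
Unit clause (¬x1) forces x1 = False.
Suppose x6 = False.
Unit clause (x5) forces x5 = True.
Now (¬x5) is unsatisfied and unit — conflict.
Undo x6 and try x6 = True.
Unit clause (x2) forces x2 = True.
Now (¬x2) is unsatisfied and unit — conflict.
Either choice for x6 ends in contradiction.
Undo x4 and try x4 = True.
Unit clause (x5) forces x5 = True.
Unit clause (x6) forces x6 = True.
Unit clause (x2) forces x2 = True.
Now (¬x2) is unsatisfied and unit — conflict.
Either choice for x4 ends in contradiction.
No assignment satisfies every clause.

No, unsatisfiable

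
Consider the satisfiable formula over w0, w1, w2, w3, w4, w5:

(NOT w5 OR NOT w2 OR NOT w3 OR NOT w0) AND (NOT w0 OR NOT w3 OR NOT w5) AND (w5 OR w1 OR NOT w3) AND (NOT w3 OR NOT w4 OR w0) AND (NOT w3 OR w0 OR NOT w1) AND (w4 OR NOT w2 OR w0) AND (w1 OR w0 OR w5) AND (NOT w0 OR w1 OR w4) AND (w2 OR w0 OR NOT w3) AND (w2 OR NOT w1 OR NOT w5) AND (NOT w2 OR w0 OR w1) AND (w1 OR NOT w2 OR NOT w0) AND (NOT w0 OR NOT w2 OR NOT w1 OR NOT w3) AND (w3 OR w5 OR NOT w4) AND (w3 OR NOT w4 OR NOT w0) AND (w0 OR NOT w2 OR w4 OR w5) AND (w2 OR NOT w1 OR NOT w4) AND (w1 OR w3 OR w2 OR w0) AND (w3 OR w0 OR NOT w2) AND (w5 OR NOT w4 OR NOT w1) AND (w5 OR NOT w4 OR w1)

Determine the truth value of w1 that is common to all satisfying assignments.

Suppose w1 = false.
Branch on w5: set w5 = true.
Branch on w0: set w0 = false.
(NOT w2) alone gives w2 = false.
(NOT w3) alone gives w3 = false.
Now (w3) is unsatisfied and unit — conflict.
Undo w0 and try w0 = true.
(NOT w3) alone gives w3 = false.
(w4) alone gives w4 = true.
Now (NOT w4) is unsatisfied and unit — conflict.
Either choice for w0 ends in contradiction.
Undo w5 and try w5 = false.
(NOT w3) alone gives w3 = false.
(w0) alone gives w0 = true.
(w4) alone gives w4 = true.
Now (NOT w4) is unsatisfied and unit — conflict.
Either choice for w5 ends in contradiction.
So every satisfying assignment has w1 = True.

True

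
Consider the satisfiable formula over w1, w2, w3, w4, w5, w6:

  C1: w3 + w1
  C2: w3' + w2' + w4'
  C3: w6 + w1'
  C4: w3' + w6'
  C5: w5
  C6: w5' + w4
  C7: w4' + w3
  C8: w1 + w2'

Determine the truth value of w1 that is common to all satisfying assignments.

False

Suppose w1 = 1.
(w6) alone gives w6 = 1.
(w3') alone gives w3 = 0.
(w5) alone gives w5 = 1.
(w4) alone gives w4 = 1.
But (w4') is also a unit clause — contradiction.
So every satisfying assignment has w1 = False.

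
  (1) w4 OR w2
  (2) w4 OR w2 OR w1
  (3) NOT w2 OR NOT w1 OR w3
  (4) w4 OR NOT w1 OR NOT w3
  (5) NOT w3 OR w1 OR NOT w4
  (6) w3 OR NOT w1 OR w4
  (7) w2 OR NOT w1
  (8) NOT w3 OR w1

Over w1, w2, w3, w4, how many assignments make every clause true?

There are 2^4 = 16 truth assignments over (w1, w2, w3, w4).
Check each against the 8 clauses (columns in the order w1, w2, w3, w4):
  F F F F  ✗ fails (w4 OR w2)
  F F F T  ✓ satisfies all
  F F T F  ✗ fails (w4 OR w2)
  F F T T  ✗ fails (NOT w3 OR w1 OR NOT w4)
  F T F F  ✓ satisfies all
  F T F T  ✓ satisfies all
  F T T F  ✗ fails (NOT w3 OR w1)
  F T T T  ✗ fails (NOT w3 OR w1 OR NOT w4)
  T F F F  ✗ fails (w4 OR w2)
  T F F T  ✗ fails (w2 OR NOT w1)
  T F T F  ✗ fails (w4 OR w2)
  T F T T  ✗ fails (w2 OR NOT w1)
  T T F F  ✗ fails (NOT w2 OR NOT w1 OR w3)
  T T F T  ✗ fails (NOT w2 OR NOT w1 OR w3)
  T T T F  ✗ fails (w4 OR NOT w1 OR NOT w3)
  T T T T  ✓ satisfies all
4 of the 16 rows are models.

4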